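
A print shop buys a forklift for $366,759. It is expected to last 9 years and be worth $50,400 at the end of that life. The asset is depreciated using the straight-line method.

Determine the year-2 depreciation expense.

Depreciable base = $366,759 − $50,400 = $316,359.
Annual expense = $316,359 / 9 = $35,151.

$35,151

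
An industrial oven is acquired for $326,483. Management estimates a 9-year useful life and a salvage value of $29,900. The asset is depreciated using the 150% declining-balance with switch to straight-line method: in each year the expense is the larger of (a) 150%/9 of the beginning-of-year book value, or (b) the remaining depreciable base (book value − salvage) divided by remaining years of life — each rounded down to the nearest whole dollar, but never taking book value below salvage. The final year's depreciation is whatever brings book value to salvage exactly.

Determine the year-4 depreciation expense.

Depreciable base = $326,483 − $29,900 = $296,583.
Year 1: DB = ⌊$326,483 × 150%/9⌋ = $54,413; SL = ⌊$296,583/9⌋ = $32,953 → take DB $54,413. Book value $272,070.
Year 2: DB = ⌊$272,070 × 150%/9⌋ = $45,345; SL = ⌊$242,170/8⌋ = $30,271 → take DB $45,345. Book value $226,725.
Year 3: DB = ⌊$226,725 × 150%/9⌋ = $37,787; SL = ⌊$196,825/7⌋ = $28,117 → take DB $37,787. Book value $188,938.
Year 4: DB = ⌊$188,938 × 150%/9⌋ = $31,489; SL = ⌊$159,038/6⌋ = $26,506 → take DB $31,489. Book value $157,449.

$31,489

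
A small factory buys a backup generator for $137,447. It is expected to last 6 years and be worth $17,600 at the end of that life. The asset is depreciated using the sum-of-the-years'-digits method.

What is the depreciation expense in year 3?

$22,828

Depreciable base = $137,447 − $17,600 = $119,847.
Sum of the years' digits = 6+5+4+3+2+1 = 21.
Year 1: $119,847 × 6/21 = $34,242. Book value $103,205.
Year 2: $119,847 × 5/21 = $28,535. Book value $74,670.
Year 3: $119,847 × 4/21 = $22,828. Book value $51,842.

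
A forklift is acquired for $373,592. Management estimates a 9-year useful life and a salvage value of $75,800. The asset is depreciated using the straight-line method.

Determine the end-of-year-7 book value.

Depreciable base = $373,592 − $75,800 = $297,792.
Annual expense = $297,792 / 9 = $33,088.
End of year 1: book value $340,504.
End of year 2: book value $307,416.
End of year 3: book value $274,328.
End of year 4: book value $241,240.
End of year 5: book value $208,152.
End of year 6: book value $175,064.
End of year 7: book value $141,976.

$141,976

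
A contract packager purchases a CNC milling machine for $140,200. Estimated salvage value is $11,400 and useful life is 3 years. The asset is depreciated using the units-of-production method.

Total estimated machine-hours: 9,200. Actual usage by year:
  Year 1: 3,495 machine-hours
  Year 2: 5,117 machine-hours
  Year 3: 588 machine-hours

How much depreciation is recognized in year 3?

Depreciable base = $140,200 − $11,400 = $128,800.
Rate = $128,800 / 9,200 machine-hours = $14 per machine-hour.
Year 1: 3,495 × $14 = $48,930. Book value $91,270.
Year 2: 5,117 × $14 = $71,638. Book value $19,632.
Year 3: 588 × $14 = $8,232. Book value $11,400.

$8,232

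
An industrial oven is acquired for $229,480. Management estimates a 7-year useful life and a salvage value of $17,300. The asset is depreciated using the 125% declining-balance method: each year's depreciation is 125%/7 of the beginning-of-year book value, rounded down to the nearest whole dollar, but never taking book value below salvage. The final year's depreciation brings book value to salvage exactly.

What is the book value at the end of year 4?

Depreciable base = $229,480 − $17,300 = $212,180.
Year 1: ⌊$229,480 × 125%/7⌋ = $40,978. Book value $188,502.
Year 2: ⌊$188,502 × 125%/7⌋ = $33,661. Book value $154,841.
Year 3: ⌊$154,841 × 125%/7⌋ = $27,650. Book value $127,191.
Year 4: ⌊$127,191 × 125%/7⌋ = $22,712. Book value $104,479.

$104,479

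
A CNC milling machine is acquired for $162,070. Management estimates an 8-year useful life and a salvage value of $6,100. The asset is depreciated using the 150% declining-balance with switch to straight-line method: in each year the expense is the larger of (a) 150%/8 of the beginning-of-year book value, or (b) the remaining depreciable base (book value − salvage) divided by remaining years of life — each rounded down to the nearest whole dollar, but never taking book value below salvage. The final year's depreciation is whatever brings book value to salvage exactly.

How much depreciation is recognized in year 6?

Depreciable base = $162,070 − $6,100 = $155,970.
Year 1: DB = ⌊$162,070 × 150%/8⌋ = $30,388; SL = ⌊$155,970/8⌋ = $19,496 → take DB $30,388. Book value $131,682.
Year 2: DB = ⌊$131,682 × 150%/8⌋ = $24,690; SL = ⌊$125,582/7⌋ = $17,940 → take DB $24,690. Book value $106,992.
Year 3: DB = ⌊$106,992 × 150%/8⌋ = $20,061; SL = ⌊$100,892/6⌋ = $16,815 → take DB $20,061. Book value $86,931.
Year 4: DB = ⌊$86,931 × 150%/8⌋ = $16,299; SL = ⌊$80,831/5⌋ = $16,166 → take DB $16,299. Book value $70,632.
Year 5: DB = ⌊$70,632 × 150%/8⌋ = $13,243; SL = ⌊$64,532/4⌋ = $16,133 → take SL $16,133. Book value $54,499.
Year 6: DB = ⌊$54,499 × 150%/8⌋ = $10,218; SL = ⌊$48,399/3⌋ = $16,133 → take SL $16,133. Book value $38,366.

$16,133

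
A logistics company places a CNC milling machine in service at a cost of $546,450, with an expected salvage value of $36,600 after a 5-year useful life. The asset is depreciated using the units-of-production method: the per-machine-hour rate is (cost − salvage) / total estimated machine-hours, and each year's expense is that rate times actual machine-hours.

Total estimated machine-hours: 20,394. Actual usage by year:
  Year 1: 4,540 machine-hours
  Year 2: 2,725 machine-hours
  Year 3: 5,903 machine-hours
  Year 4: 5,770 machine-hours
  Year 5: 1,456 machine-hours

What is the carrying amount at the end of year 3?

$217,250

Depreciable base = $546,450 − $36,600 = $509,850.
Rate = $509,850 / 20,394 machine-hours = $25 per machine-hour.
Year 1: 4,540 × $25 = $113,500. Book value $432,950.
Year 2: 2,725 × $25 = $68,125. Book value $364,825.
Year 3: 5,903 × $25 = $147,575. Book value $217,250.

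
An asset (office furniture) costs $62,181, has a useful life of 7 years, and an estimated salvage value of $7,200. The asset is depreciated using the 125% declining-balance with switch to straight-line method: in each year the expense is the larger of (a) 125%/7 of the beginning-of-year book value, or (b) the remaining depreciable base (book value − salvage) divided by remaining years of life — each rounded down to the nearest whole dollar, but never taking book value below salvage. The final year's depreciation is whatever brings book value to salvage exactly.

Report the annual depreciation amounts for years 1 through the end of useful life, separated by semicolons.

$11,103; $9,121; $7,492; $6,816; $6,816; $6,816; $6,817

Depreciable base = $62,181 − $7,200 = $54,981.
Year 1: DB = ⌊$62,181 × 125%/7⌋ = $11,103; SL = ⌊$54,981/7⌋ = $7,854 → take DB $11,103. Book value $51,078.
Year 2: DB = ⌊$51,078 × 125%/7⌋ = $9,121; SL = ⌊$43,878/6⌋ = $7,313 → take DB $9,121. Book value $41,957.
Year 3: DB = ⌊$41,957 × 125%/7⌋ = $7,492; SL = ⌊$34,757/5⌋ = $6,951 → take DB $7,492. Book value $34,465.
Year 4: DB = ⌊$34,465 × 125%/7⌋ = $6,154; SL = ⌊$27,265/4⌋ = $6,816 → take SL $6,816. Book value $27,649.
Year 5: DB = ⌊$27,649 × 125%/7⌋ = $4,937; SL = ⌊$20,449/3⌋ = $6,816 → take SL $6,816. Book value $20,833.
Year 6: DB = ⌊$20,833 × 125%/7⌋ = $3,720; SL = ⌊$13,633/2⌋ = $6,816 → take SL $6,816. Book value $14,017.
Year 7 (final): $14,017 − $7,200 = $6,817. Book value $7,200.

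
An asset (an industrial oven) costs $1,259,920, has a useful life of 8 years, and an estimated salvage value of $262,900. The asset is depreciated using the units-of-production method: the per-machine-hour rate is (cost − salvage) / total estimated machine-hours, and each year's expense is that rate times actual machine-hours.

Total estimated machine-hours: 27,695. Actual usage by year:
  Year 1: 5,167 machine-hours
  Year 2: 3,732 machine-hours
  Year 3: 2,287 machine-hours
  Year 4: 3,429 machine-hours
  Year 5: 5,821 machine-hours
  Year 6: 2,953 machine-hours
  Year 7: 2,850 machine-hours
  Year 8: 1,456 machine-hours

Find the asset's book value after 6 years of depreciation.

$417,916

Depreciable base = $1,259,920 − $262,900 = $997,020.
Rate = $997,020 / 27,695 machine-hours = $36 per machine-hour.
Year 1: 5,167 × $36 = $186,012. Book value $1,073,908.
Year 2: 3,732 × $36 = $134,352. Book value $939,556.
Year 3: 2,287 × $36 = $82,332. Book value $857,224.
Year 4: 3,429 × $36 = $123,444. Book value $733,780.
Year 5: 5,821 × $36 = $209,556. Book value $524,224.
Year 6: 2,953 × $36 = $106,308. Book value $417,916.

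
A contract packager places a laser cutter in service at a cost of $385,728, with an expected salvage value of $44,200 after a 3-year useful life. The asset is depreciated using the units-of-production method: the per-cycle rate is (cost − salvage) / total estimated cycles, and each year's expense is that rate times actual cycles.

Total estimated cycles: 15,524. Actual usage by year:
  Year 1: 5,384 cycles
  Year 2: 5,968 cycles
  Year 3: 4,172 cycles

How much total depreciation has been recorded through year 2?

Depreciable base = $385,728 − $44,200 = $341,528.
Rate = $341,528 / 15,524 cycles = $22 per cycle.
Year 1: 5,384 × $22 = $118,448. Book value $267,280.
Year 2: 5,968 × $22 = $131,296. Book value $135,984.
Accumulated through year 2 = $385,728 − $135,984 = $249,744.

$249,744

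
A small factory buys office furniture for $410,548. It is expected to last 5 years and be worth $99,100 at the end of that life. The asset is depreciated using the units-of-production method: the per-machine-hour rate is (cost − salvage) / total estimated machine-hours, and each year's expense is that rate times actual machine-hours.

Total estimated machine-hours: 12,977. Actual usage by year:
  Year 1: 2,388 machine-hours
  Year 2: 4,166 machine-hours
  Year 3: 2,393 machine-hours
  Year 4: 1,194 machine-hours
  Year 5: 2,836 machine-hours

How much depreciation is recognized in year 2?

Depreciable base = $410,548 − $99,100 = $311,448.
Rate = $311,448 / 12,977 machine-hours = $24 per machine-hour.
Year 1: 2,388 × $24 = $57,312. Book value $353,236.
Year 2: 4,166 × $24 = $99,984. Book value $253,252.

$99,984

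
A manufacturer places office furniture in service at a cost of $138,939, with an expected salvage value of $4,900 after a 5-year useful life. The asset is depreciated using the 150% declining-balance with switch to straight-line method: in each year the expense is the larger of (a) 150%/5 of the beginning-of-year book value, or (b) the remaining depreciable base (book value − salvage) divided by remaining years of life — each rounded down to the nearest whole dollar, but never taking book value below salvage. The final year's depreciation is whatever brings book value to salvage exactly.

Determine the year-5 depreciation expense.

Depreciable base = $138,939 − $4,900 = $134,039.
Year 1: DB = ⌊$138,939 × 150%/5⌋ = $41,681; SL = ⌊$134,039/5⌋ = $26,807 → take DB $41,681. Book value $97,258.
Year 2: DB = ⌊$97,258 × 150%/5⌋ = $29,177; SL = ⌊$92,358/4⌋ = $23,089 → take DB $29,177. Book value $68,081.
Year 3: DB = ⌊$68,081 × 150%/5⌋ = $20,424; SL = ⌊$63,181/3⌋ = $21,060 → take SL $21,060. Book value $47,021.
Year 4: DB = ⌊$47,021 × 150%/5⌋ = $14,106; SL = ⌊$42,121/2⌋ = $21,060 → take SL $21,060. Book value $25,961.
Year 5 (final): $25,961 − $4,900 = $21,061. Book value $4,900.

$21,061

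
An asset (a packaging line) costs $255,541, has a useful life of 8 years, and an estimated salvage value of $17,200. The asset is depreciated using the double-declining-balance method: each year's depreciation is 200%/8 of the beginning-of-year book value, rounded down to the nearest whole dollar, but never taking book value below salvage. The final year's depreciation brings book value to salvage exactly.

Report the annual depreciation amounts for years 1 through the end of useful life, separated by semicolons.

$63,885; $47,914; $35,935; $26,951; $20,214; $15,160; $11,370; $16,912

Depreciable base = $255,541 − $17,200 = $238,341.
Year 1: ⌊$255,541 × 200%/8⌋ = $63,885. Book value $191,656.
Year 2: ⌊$191,656 × 200%/8⌋ = $47,914. Book value $143,742.
Year 3: ⌊$143,742 × 200%/8⌋ = $35,935. Book value $107,807.
Year 4: ⌊$107,807 × 200%/8⌋ = $26,951. Book value $80,856.
Year 5: ⌊$80,856 × 200%/8⌋ = $20,214. Book value $60,642.
Year 6: ⌊$60,642 × 200%/8⌋ = $15,160. Book value $45,482.
Year 7: ⌊$45,482 × 200%/8⌋ = $11,370. Book value $34,112.
Year 8 (final): $34,112 − $17,200 = $16,912. Book value $17,200.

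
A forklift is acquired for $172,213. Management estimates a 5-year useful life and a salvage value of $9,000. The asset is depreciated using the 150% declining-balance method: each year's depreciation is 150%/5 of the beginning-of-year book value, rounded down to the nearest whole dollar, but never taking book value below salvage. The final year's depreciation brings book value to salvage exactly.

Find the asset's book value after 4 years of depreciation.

$41,349

Depreciable base = $172,213 − $9,000 = $163,213.
Year 1: ⌊$172,213 × 150%/5⌋ = $51,663. Book value $120,550.
Year 2: ⌊$120,550 × 150%/5⌋ = $36,165. Book value $84,385.
Year 3: ⌊$84,385 × 150%/5⌋ = $25,315. Book value $59,070.
Year 4: ⌊$59,070 × 150%/5⌋ = $17,721. Book value $41,349.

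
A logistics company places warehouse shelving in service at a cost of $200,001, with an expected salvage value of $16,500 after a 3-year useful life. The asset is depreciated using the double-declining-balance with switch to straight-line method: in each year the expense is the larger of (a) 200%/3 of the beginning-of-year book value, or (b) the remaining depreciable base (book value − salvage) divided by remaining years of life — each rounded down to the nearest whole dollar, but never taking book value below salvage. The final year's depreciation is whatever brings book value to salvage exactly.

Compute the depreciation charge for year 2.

$44,444

Depreciable base = $200,001 − $16,500 = $183,501.
Year 1: DB = ⌊$200,001 × 200%/3⌋ = $133,334; SL = ⌊$183,501/3⌋ = $61,167 → take DB $133,334. Book value $66,667.
Year 2: DB = ⌊$66,667 × 200%/3⌋ = $44,444; SL = ⌊$50,167/2⌋ = $25,083 → take DB $44,444. Book value $22,223.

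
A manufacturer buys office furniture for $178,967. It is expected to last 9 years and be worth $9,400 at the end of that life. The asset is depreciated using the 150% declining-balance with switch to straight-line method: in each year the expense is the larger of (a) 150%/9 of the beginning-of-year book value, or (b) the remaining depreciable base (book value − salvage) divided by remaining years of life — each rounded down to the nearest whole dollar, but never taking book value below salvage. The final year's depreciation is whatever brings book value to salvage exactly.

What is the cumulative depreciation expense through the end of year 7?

Depreciable base = $178,967 − $9,400 = $169,567.
Year 1: DB = ⌊$178,967 × 150%/9⌋ = $29,827; SL = ⌊$169,567/9⌋ = $18,840 → take DB $29,827. Book value $149,140.
Year 2: DB = ⌊$149,140 × 150%/9⌋ = $24,856; SL = ⌊$139,740/8⌋ = $17,467 → take DB $24,856. Book value $124,284.
Year 3: DB = ⌊$124,284 × 150%/9⌋ = $20,714; SL = ⌊$114,884/7⌋ = $16,412 → take DB $20,714. Book value $103,570.
Year 4: DB = ⌊$103,570 × 150%/9⌋ = $17,261; SL = ⌊$94,170/6⌋ = $15,695 → take DB $17,261. Book value $86,309.
Year 5: DB = ⌊$86,309 × 150%/9⌋ = $14,384; SL = ⌊$76,909/5⌋ = $15,381 → take SL $15,381. Book value $70,928.
Year 6: DB = ⌊$70,928 × 150%/9⌋ = $11,821; SL = ⌊$61,528/4⌋ = $15,382 → take SL $15,382. Book value $55,546.
Year 7: DB = ⌊$55,546 × 150%/9⌋ = $9,257; SL = ⌊$46,146/3⌋ = $15,382 → take SL $15,382. Book value $40,164.
Accumulated through year 7 = $178,967 − $40,164 = $138,803.

$138,803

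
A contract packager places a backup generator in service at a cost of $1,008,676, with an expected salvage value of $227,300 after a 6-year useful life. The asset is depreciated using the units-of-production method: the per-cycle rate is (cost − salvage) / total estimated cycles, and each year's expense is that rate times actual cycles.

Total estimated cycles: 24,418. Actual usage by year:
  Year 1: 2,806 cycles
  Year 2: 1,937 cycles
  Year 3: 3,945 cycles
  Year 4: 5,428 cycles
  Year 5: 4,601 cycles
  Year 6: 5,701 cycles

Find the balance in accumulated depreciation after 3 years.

Depreciable base = $1,008,676 − $227,300 = $781,376.
Rate = $781,376 / 24,418 cycles = $32 per cycle.
Year 1: 2,806 × $32 = $89,792. Book value $918,884.
Year 2: 1,937 × $32 = $61,984. Book value $856,900.
Year 3: 3,945 × $32 = $126,240. Book value $730,660.
Accumulated through year 3 = $1,008,676 − $730,660 = $278,016.

$278,016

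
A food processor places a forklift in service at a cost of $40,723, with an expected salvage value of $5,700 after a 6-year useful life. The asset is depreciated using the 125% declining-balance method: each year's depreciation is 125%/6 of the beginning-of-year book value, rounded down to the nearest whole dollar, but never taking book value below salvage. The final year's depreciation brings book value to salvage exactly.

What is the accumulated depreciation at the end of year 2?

Depreciable base = $40,723 − $5,700 = $35,023.
Year 1: ⌊$40,723 × 125%/6⌋ = $8,483. Book value $32,240.
Year 2: ⌊$32,240 × 125%/6⌋ = $6,716. Book value $25,524.
Accumulated through year 2 = $40,723 − $25,524 = $15,199.

$15,199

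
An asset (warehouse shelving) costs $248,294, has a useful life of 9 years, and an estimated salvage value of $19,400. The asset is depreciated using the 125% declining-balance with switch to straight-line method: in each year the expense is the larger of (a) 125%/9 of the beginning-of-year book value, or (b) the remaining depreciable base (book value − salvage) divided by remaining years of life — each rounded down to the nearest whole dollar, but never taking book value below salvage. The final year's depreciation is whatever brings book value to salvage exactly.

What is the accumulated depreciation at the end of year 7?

Depreciable base = $248,294 − $19,400 = $228,894.
Year 1: DB = ⌊$248,294 × 125%/9⌋ = $34,485; SL = ⌊$228,894/9⌋ = $25,432 → take DB $34,485. Book value $213,809.
Year 2: DB = ⌊$213,809 × 125%/9⌋ = $29,695; SL = ⌊$194,409/8⌋ = $24,301 → take DB $29,695. Book value $184,114.
Year 3: DB = ⌊$184,114 × 125%/9⌋ = $25,571; SL = ⌊$164,714/7⌋ = $23,530 → take DB $25,571. Book value $158,543.
Year 4: DB = ⌊$158,543 × 125%/9⌋ = $22,019; SL = ⌊$139,143/6⌋ = $23,190 → take SL $23,190. Book value $135,353.
Year 5: DB = ⌊$135,353 × 125%/9⌋ = $18,799; SL = ⌊$115,953/5⌋ = $23,190 → take SL $23,190. Book value $112,163.
Year 6: DB = ⌊$112,163 × 125%/9⌋ = $15,578; SL = ⌊$92,763/4⌋ = $23,190 → take SL $23,190. Book value $88,973.
Year 7: DB = ⌊$88,973 × 125%/9⌋ = $12,357; SL = ⌊$69,573/3⌋ = $23,191 → take SL $23,191. Book value $65,782.
Accumulated through year 7 = $248,294 − $65,782 = $182,512.

$182,512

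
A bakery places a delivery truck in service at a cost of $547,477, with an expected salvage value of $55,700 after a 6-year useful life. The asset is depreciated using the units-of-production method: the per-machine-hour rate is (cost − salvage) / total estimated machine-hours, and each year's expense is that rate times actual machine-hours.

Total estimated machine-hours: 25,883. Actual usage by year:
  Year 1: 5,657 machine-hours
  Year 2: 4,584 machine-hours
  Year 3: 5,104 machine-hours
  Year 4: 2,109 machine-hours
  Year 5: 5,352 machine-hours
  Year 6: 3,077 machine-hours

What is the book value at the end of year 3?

Depreciable base = $547,477 − $55,700 = $491,777.
Rate = $491,777 / 25,883 machine-hours = $19 per machine-hour.
Year 1: 5,657 × $19 = $107,483. Book value $439,994.
Year 2: 4,584 × $19 = $87,096. Book value $352,898.
Year 3: 5,104 × $19 = $96,976. Book value $255,922.

$255,922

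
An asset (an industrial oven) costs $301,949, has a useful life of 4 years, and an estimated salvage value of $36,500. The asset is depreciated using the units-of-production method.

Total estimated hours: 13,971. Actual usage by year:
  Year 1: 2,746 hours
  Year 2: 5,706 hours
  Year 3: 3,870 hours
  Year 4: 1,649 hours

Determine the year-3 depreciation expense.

Depreciable base = $301,949 − $36,500 = $265,449.
Rate = $265,449 / 13,971 hours = $19 per hour.
Year 1: 2,746 × $19 = $52,174. Book value $249,775.
Year 2: 5,706 × $19 = $108,414. Book value $141,361.
Year 3: 3,870 × $19 = $73,530. Book value $67,831.

$73,530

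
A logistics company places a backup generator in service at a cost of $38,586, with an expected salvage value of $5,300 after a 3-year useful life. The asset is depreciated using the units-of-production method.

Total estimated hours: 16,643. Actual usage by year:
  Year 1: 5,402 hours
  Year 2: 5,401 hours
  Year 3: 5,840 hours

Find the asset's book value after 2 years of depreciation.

Depreciable base = $38,586 − $5,300 = $33,286.
Rate = $33,286 / 16,643 hours = $2 per hour.
Year 1: 5,402 × $2 = $10,804. Book value $27,782.
Year 2: 5,401 × $2 = $10,802. Book value $16,980.

$16,980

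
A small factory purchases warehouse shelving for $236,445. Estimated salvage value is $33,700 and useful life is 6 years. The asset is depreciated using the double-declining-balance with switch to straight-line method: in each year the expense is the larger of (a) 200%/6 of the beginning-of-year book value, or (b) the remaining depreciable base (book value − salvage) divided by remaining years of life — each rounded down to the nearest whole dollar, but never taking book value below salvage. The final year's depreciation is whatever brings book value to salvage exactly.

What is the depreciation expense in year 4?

$23,352

Depreciable base = $236,445 − $33,700 = $202,745.
Year 1: DB = ⌊$236,445 × 200%/6⌋ = $78,815; SL = ⌊$202,745/6⌋ = $33,790 → take DB $78,815. Book value $157,630.
Year 2: DB = ⌊$157,630 × 200%/6⌋ = $52,543; SL = ⌊$123,930/5⌋ = $24,786 → take DB $52,543. Book value $105,087.
Year 3: DB = ⌊$105,087 × 200%/6⌋ = $35,029; SL = ⌊$71,387/4⌋ = $17,846 → take DB $35,029. Book value $70,058.
Year 4: DB = ⌊$70,058 × 200%/6⌋ = $23,352; SL = ⌊$36,358/3⌋ = $12,119 → take DB $23,352. Book value $46,706.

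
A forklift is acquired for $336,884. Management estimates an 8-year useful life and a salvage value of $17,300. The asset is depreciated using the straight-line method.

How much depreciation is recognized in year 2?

$39,948

Depreciable base = $336,884 − $17,300 = $319,584.
Annual expense = $319,584 / 8 = $39,948.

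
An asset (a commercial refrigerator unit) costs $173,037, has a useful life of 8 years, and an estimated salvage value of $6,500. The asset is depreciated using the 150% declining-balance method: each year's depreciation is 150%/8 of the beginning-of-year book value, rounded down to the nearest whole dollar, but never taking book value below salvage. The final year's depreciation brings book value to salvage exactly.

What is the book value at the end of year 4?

Depreciable base = $173,037 − $6,500 = $166,537.
Year 1: ⌊$173,037 × 150%/8⌋ = $32,444. Book value $140,593.
Year 2: ⌊$140,593 × 150%/8⌋ = $26,361. Book value $114,232.
Year 3: ⌊$114,232 × 150%/8⌋ = $21,418. Book value $92,814.
Year 4: ⌊$92,814 × 150%/8⌋ = $17,402. Book value $75,412.

$75,412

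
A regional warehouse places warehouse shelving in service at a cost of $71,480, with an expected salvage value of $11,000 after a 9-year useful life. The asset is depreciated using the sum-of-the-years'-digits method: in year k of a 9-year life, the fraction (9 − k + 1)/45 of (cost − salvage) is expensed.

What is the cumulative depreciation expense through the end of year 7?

$56,448

Depreciable base = $71,480 − $11,000 = $60,480.
Sum of the years' digits = 9+8+7+6+5+4+3+2+1 = 45.
Year 1: $60,480 × 9/45 = $12,096. Book value $59,384.
Year 2: $60,480 × 8/45 = $10,752. Book value $48,632.
Year 3: $60,480 × 7/45 = $9,408. Book value $39,224.
Year 4: $60,480 × 6/45 = $8,064. Book value $31,160.
Year 5: $60,480 × 5/45 = $6,720. Book value $24,440.
Year 6: $60,480 × 4/45 = $5,376. Book value $19,064.
Year 7: $60,480 × 3/45 = $4,032. Book value $15,032.
Accumulated through year 7 = $71,480 − $15,032 = $56,448.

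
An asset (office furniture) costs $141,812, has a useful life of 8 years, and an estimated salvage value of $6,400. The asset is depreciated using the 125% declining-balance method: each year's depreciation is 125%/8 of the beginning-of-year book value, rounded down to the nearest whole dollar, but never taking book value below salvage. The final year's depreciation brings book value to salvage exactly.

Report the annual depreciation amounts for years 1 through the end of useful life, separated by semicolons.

$22,158; $18,695; $15,774; $13,310; $11,230; $9,475; $7,995; $36,775

Depreciable base = $141,812 − $6,400 = $135,412.
Year 1: ⌊$141,812 × 125%/8⌋ = $22,158. Book value $119,654.
Year 2: ⌊$119,654 × 125%/8⌋ = $18,695. Book value $100,959.
Year 3: ⌊$100,959 × 125%/8⌋ = $15,774. Book value $85,185.
Year 4: ⌊$85,185 × 125%/8⌋ = $13,310. Book value $71,875.
Year 5: ⌊$71,875 × 125%/8⌋ = $11,230. Book value $60,645.
Year 6: ⌊$60,645 × 125%/8⌋ = $9,475. Book value $51,170.
Year 7: ⌊$51,170 × 125%/8⌋ = $7,995. Book value $43,175.
Year 8 (final): $43,175 − $6,400 = $36,775. Book value $6,400.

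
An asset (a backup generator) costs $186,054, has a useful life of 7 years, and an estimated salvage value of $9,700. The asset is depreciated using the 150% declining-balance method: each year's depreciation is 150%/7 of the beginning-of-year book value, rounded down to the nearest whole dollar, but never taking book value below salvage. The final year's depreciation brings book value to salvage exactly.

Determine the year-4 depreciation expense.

Depreciable base = $186,054 − $9,700 = $176,354.
Year 1: ⌊$186,054 × 150%/7⌋ = $39,868. Book value $146,186.
Year 2: ⌊$146,186 × 150%/7⌋ = $31,325. Book value $114,861.
Year 3: ⌊$114,861 × 150%/7⌋ = $24,613. Book value $90,248.
Year 4: ⌊$90,248 × 150%/7⌋ = $19,338. Book value $70,910.

$19,338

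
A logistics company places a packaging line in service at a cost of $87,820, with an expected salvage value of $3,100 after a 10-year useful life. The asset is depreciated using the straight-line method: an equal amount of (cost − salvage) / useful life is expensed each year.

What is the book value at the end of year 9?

Depreciable base = $87,820 − $3,100 = $84,720.
Annual expense = $84,720 / 10 = $8,472.
End of year 1: book value $79,348.
End of year 2: book value $70,876.
End of year 3: book value $62,404.
End of year 4: book value $53,932.
End of year 5: book value $45,460.
End of year 6: book value $36,988.
End of year 7: book value $28,516.
End of year 8: book value $20,044.
End of year 9: book value $11,572.

$11,572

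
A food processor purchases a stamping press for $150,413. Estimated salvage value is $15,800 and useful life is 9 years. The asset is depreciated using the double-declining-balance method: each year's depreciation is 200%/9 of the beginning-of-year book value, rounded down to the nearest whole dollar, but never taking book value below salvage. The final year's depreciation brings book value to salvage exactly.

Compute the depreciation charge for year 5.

$12,232

Depreciable base = $150,413 − $15,800 = $134,613.
Year 1: ⌊$150,413 × 200%/9⌋ = $33,425. Book value $116,988.
Year 2: ⌊$116,988 × 200%/9⌋ = $25,997. Book value $90,991.
Year 3: ⌊$90,991 × 200%/9⌋ = $20,220. Book value $70,771.
Year 4: ⌊$70,771 × 200%/9⌋ = $15,726. Book value $55,045.
Year 5: ⌊$55,045 × 200%/9⌋ = $12,232. Book value $42,813.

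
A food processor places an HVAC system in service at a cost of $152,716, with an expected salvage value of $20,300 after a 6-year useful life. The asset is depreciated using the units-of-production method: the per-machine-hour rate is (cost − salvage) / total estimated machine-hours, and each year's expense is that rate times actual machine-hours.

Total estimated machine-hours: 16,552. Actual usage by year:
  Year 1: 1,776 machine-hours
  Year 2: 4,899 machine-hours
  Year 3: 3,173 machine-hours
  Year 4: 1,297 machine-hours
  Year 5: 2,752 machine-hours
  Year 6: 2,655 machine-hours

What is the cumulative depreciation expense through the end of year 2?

Depreciable base = $152,716 − $20,300 = $132,416.
Rate = $132,416 / 16,552 machine-hours = $8 per machine-hour.
Year 1: 1,776 × $8 = $14,208. Book value $138,508.
Year 2: 4,899 × $8 = $39,192. Book value $99,316.
Accumulated through year 2 = $152,716 − $99,316 = $53,400.

$53,400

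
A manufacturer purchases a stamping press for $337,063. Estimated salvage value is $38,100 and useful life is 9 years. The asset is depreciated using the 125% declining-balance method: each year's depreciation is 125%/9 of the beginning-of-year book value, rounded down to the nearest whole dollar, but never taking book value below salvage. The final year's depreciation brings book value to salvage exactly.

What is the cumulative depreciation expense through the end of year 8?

$235,159

Depreciable base = $337,063 − $38,100 = $298,963.
Year 1: ⌊$337,063 × 125%/9⌋ = $46,814. Book value $290,249.
Year 2: ⌊$290,249 × 125%/9⌋ = $40,312. Book value $249,937.
Year 3: ⌊$249,937 × 125%/9⌋ = $34,713. Book value $215,224.
Year 4: ⌊$215,224 × 125%/9⌋ = $29,892. Book value $185,332.
Year 5: ⌊$185,332 × 125%/9⌋ = $25,740. Book value $159,592.
Year 6: ⌊$159,592 × 125%/9⌋ = $22,165. Book value $137,427.
Year 7: ⌊$137,427 × 125%/9⌋ = $19,087. Book value $118,340.
Year 8: ⌊$118,340 × 125%/9⌋ = $16,436. Book value $101,904.
Accumulated through year 8 = $337,063 − $101,904 = $235,159.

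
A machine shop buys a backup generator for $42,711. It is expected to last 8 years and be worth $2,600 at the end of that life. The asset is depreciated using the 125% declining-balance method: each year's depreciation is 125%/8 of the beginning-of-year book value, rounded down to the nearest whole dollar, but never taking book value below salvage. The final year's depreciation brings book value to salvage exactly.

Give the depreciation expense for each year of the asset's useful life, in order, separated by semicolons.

Depreciable base = $42,711 − $2,600 = $40,111.
Year 1: ⌊$42,711 × 125%/8⌋ = $6,673. Book value $36,038.
Year 2: ⌊$36,038 × 125%/8⌋ = $5,630. Book value $30,408.
Year 3: ⌊$30,408 × 125%/8⌋ = $4,751. Book value $25,657.
Year 4: ⌊$25,657 × 125%/8⌋ = $4,008. Book value $21,649.
Year 5: ⌊$21,649 × 125%/8⌋ = $3,382. Book value $18,267.
Year 6: ⌊$18,267 × 125%/8⌋ = $2,854. Book value $15,413.
Year 7: ⌊$15,413 × 125%/8⌋ = $2,408. Book value $13,005.
Year 8 (final): $13,005 − $2,600 = $10,405. Book value $2,600.

$6,673; $5,630; $4,751; $4,008; $3,382; $2,854; $2,408; $10,405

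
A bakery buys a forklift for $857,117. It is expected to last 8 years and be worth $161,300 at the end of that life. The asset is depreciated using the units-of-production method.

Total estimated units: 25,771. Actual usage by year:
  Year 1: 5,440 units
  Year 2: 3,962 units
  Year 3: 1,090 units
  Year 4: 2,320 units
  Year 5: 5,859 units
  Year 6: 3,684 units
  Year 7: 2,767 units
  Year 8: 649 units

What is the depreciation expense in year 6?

Depreciable base = $857,117 − $161,300 = $695,817.
Rate = $695,817 / 25,771 units = $27 per unit.
Year 1: 5,440 × $27 = $146,880. Book value $710,237.
Year 2: 3,962 × $27 = $106,974. Book value $603,263.
Year 3: 1,090 × $27 = $29,430. Book value $573,833.
Year 4: 2,320 × $27 = $62,640. Book value $511,193.
Year 5: 5,859 × $27 = $158,193. Book value $353,000.
Year 6: 3,684 × $27 = $99,468. Book value $253,532.

$99,468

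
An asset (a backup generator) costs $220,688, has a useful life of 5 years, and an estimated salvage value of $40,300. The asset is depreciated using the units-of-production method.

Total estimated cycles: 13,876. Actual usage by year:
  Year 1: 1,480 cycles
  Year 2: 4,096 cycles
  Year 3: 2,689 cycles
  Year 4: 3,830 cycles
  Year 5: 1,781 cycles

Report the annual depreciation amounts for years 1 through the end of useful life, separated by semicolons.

Depreciable base = $220,688 − $40,300 = $180,388.
Rate = $180,388 / 13,876 cycles = $13 per cycle.
Year 1: 1,480 × $13 = $19,240. Book value $201,448.
Year 2: 4,096 × $13 = $53,248. Book value $148,200.
Year 3: 2,689 × $13 = $34,957. Book value $113,243.
Year 4: 3,830 × $13 = $49,790. Book value $63,453.
Year 5: 1,781 × $13 = $23,153. Book value $40,300.

$19,240; $53,248; $34,957; $49,790; $23,153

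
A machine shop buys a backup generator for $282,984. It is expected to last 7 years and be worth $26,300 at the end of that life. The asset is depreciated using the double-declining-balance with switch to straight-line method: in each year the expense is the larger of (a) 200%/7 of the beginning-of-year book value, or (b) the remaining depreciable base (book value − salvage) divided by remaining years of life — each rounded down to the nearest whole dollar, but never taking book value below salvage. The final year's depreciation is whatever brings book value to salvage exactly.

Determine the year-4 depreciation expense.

$29,465

Depreciable base = $282,984 − $26,300 = $256,684.
Year 1: DB = ⌊$282,984 × 200%/7⌋ = $80,852; SL = ⌊$256,684/7⌋ = $36,669 → take DB $80,852. Book value $202,132.
Year 2: DB = ⌊$202,132 × 200%/7⌋ = $57,752; SL = ⌊$175,832/6⌋ = $29,305 → take DB $57,752. Book value $144,380.
Year 3: DB = ⌊$144,380 × 200%/7⌋ = $41,251; SL = ⌊$118,080/5⌋ = $23,616 → take DB $41,251. Book value $103,129.
Year 4: DB = ⌊$103,129 × 200%/7⌋ = $29,465; SL = ⌊$76,829/4⌋ = $19,207 → take DB $29,465. Book value $73,664.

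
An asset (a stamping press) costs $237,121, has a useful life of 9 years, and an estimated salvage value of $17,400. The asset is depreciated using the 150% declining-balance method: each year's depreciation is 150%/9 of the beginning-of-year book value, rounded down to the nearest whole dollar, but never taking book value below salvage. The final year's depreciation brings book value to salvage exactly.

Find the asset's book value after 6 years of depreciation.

$79,413

Depreciable base = $237,121 − $17,400 = $219,721.
Year 1: ⌊$237,121 × 150%/9⌋ = $39,520. Book value $197,601.
Year 2: ⌊$197,601 × 150%/9⌋ = $32,933. Book value $164,668.
Year 3: ⌊$164,668 × 150%/9⌋ = $27,444. Book value $137,224.
Year 4: ⌊$137,224 × 150%/9⌋ = $22,870. Book value $114,354.
Year 5: ⌊$114,354 × 150%/9⌋ = $19,059. Book value $95,295.
Year 6: ⌊$95,295 × 150%/9⌋ = $15,882. Book value $79,413.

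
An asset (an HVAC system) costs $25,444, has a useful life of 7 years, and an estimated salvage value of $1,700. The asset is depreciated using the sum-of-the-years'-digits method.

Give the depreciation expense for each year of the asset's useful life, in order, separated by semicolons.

$5,936; $5,088; $4,240; $3,392; $2,544; $1,696; $848

Depreciable base = $25,444 − $1,700 = $23,744.
Sum of the years' digits = 7+6+5+4+3+2+1 = 28.
Year 1: $23,744 × 7/28 = $5,936. Book value $19,508.
Year 2: $23,744 × 6/28 = $5,088. Book value $14,420.
Year 3: $23,744 × 5/28 = $4,240. Book value $10,180.
Year 4: $23,744 × 4/28 = $3,392. Book value $6,788.
Year 5: $23,744 × 3/28 = $2,544. Book value $4,244.
Year 6: $23,744 × 2/28 = $1,696. Book value $2,548.
Year 7: $23,744 × 1/28 = $848. Book value $1,700.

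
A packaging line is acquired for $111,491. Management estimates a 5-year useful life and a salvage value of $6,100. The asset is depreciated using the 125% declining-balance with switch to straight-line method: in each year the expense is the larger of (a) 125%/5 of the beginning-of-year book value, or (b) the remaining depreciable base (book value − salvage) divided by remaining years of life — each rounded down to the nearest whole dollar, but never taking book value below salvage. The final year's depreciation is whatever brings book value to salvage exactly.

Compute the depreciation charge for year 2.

Depreciable base = $111,491 − $6,100 = $105,391.
Year 1: DB = ⌊$111,491 × 125%/5⌋ = $27,872; SL = ⌊$105,391/5⌋ = $21,078 → take DB $27,872. Book value $83,619.
Year 2: DB = ⌊$83,619 × 125%/5⌋ = $20,904; SL = ⌊$77,519/4⌋ = $19,379 → take DB $20,904. Book value $62,715.

$20,904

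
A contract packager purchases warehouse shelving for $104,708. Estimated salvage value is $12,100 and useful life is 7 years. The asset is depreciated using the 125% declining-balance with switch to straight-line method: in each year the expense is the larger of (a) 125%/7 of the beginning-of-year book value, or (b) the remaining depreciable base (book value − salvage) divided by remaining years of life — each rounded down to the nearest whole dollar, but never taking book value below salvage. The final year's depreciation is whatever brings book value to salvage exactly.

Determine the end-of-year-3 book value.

$58,036

Depreciable base = $104,708 − $12,100 = $92,608.
Year 1: DB = ⌊$104,708 × 125%/7⌋ = $18,697; SL = ⌊$92,608/7⌋ = $13,229 → take DB $18,697. Book value $86,011.
Year 2: DB = ⌊$86,011 × 125%/7⌋ = $15,359; SL = ⌊$73,911/6⌋ = $12,318 → take DB $15,359. Book value $70,652.
Year 3: DB = ⌊$70,652 × 125%/7⌋ = $12,616; SL = ⌊$58,552/5⌋ = $11,710 → take DB $12,616. Book value $58,036.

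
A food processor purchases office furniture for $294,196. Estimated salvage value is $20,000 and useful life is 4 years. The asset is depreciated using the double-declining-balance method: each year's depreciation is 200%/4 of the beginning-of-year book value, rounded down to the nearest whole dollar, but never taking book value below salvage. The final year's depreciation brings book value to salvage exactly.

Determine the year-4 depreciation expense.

$16,775

Depreciable base = $294,196 − $20,000 = $274,196.
Year 1: ⌊$294,196 × 200%/4⌋ = $147,098. Book value $147,098.
Year 2: ⌊$147,098 × 200%/4⌋ = $73,549. Book value $73,549.
Year 3: ⌊$73,549 × 200%/4⌋ = $36,774. Book value $36,775.
Year 4 (final): $36,775 − $20,000 = $16,775. Book value $20,000.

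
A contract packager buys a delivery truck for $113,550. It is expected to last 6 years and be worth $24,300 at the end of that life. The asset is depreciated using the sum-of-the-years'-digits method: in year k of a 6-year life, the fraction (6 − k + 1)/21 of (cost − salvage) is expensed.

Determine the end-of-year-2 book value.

Depreciable base = $113,550 − $24,300 = $89,250.
Sum of the years' digits = 6+5+4+3+2+1 = 21.
Year 1: $89,250 × 6/21 = $25,500. Book value $88,050.
Year 2: $89,250 × 5/21 = $21,250. Book value $66,800.

$66,800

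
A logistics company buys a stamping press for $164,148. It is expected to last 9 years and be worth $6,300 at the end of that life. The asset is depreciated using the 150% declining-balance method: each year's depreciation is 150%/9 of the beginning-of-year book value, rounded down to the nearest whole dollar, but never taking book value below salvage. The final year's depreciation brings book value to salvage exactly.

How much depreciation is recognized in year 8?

$7,635

Depreciable base = $164,148 − $6,300 = $157,848.
Year 1: ⌊$164,148 × 150%/9⌋ = $27,358. Book value $136,790.
Year 2: ⌊$136,790 × 150%/9⌋ = $22,798. Book value $113,992.
Year 3: ⌊$113,992 × 150%/9⌋ = $18,998. Book value $94,994.
Year 4: ⌊$94,994 × 150%/9⌋ = $15,832. Book value $79,162.
Year 5: ⌊$79,162 × 150%/9⌋ = $13,193. Book value $65,969.
Year 6: ⌊$65,969 × 150%/9⌋ = $10,994. Book value $54,975.
Year 7: ⌊$54,975 × 150%/9⌋ = $9,162. Book value $45,813.
Year 8: ⌊$45,813 × 150%/9⌋ = $7,635. Book value $38,178.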